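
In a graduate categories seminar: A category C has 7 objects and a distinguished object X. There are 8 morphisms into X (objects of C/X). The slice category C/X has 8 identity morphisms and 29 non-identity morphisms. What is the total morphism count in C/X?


In the slice category C/X, objects are morphisms to X.
Identity morphisms: 8 (one per object of C/X).
Non-identity morphisms: 29.
Total = 8 + 29 = 37

37


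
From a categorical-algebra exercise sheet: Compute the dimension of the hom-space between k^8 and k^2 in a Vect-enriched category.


In Vect-enriched categories, Hom(k^n, k^m) is the space of m x n matrices.
dim(Hom(k^8, k^2)) = 2 * 8 = 16

16


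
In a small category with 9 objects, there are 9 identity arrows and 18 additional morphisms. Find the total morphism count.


Each object has an identity morphism, giving 9 identities.
Adding the 18 non-identity morphisms:
Total = 9 + 18 = 27

27


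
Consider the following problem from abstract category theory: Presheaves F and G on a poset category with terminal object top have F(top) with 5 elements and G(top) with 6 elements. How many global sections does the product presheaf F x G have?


Global sections of a presheaf on a poset with terminal top satisfy
Gamma(H) ~ H(top). Presheaves admit pointwise products, so
(F x G)(top) = F(top) x G(top) (Cartesian product).
|Gamma(F x G)| = |F(top)| * |G(top)| = 5 * 6 = 30.

30


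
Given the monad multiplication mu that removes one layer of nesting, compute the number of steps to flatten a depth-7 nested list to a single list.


Each application of mu: T^2 -> T removes one layer of nesting.
Starting at depth 7 (i.e., T^7(X)), we need to reach T(X).
Number of mu applications = 7 - 1 = 6

6


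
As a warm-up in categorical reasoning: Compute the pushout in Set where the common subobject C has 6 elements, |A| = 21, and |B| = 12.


The pushout A +_C B identifies the images of C in A and B.
|A +_C B| = |A| + |B| - |C| (for injections).
= 21 + 12 - 6 = 27

27


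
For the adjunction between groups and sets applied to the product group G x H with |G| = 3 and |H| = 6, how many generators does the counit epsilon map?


The counit epsilon_K: F(U(K)) -> K of the Free-Forgetful adjunction
maps |K| generators of F(U(K)) into K. For K = G x H (the product group),
|G x H| = |G| * |H|.
Total generators mapped = 3 * 6 = 18.

18


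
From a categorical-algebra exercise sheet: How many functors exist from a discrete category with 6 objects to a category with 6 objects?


A functor from a discrete category C to D is determined by
where each object maps. Each of the 6 objects of C can map
to any of the 6 objects of D independently.
Number of functors = 6^6 = 46656

46656


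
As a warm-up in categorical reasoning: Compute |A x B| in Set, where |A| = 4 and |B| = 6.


In Set, the product A x B is the Cartesian product.
By the universal property, |A x B| = |A| * |B|.
|A x B| = 4 * 6 = 24

24


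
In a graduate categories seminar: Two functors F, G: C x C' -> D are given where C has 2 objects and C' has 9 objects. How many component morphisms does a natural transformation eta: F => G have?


A natural transformation eta: F => G assigns one component morphism per
object of the domain category.
The domain is the product category C x C', so
|Ob(C x C')| = |Ob(C)| * |Ob(C')| = 2 * 9 = 18.
Therefore eta has 18 component morphisms.

18


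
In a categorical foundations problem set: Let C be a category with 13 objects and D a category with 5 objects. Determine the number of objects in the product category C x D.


The product category C x D has objects that are pairs (c, d).
Number of pairs = |Ob(C)| * |Ob(D)| = 13 * 5 = 65

65


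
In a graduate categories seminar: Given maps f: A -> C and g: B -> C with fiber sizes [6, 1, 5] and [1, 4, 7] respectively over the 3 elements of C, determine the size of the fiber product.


The pullback A x_C B consists of pairs (a, b) with f(a) = g(b).
For each element c in C, the fiber product has |f^-1(c)| * |g^-1(c)| elements.
Summing over C: 6 * 1 + 1 * 4 + 5 * 7
= 6 + 4 + 35 = 45

45


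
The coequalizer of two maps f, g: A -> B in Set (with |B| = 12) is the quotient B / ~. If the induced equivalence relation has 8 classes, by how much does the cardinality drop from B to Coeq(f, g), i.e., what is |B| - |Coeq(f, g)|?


The coequalizer Coeq(f, g) = B / ~ has one element per equivalence class.
|B| = 12, |Coeq(f, g)| = 8.
|B| - |Coeq(f, g)| = 12 - 8 = 4.

4


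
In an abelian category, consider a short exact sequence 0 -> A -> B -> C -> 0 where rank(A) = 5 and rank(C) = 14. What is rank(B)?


For a short exact sequence 0 -> A -> B -> C -> 0,
rank is additive: rank(B) = rank(A) + rank(C).
rank(B) = 5 + 14 = 19

19


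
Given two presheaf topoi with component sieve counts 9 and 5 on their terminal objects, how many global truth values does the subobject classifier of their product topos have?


In a product of presheaf topoi E_1 x E_2, the subobject classifier
is Omega = Omega_1 x Omega_2 (componentwise), so
|Omega(top)| = |Omega_1(top_1)| * |Omega_2(top_2)|.
= 9 * 5 = 45.

45


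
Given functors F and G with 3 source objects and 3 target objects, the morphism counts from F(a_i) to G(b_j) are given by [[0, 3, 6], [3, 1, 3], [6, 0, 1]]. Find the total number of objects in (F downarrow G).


Objects of (F downarrow G) are triples (a, b, h: F(a)->G(b)).
The count equals the sum of all entries in the hom-matrix.
sum(row 0) = 9
sum(row 1) = 7
sum(row 2) = 7
Grand total = 23

23


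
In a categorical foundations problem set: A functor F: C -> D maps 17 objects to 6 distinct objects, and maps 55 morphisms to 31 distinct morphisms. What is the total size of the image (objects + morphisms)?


The image of F consists of distinct objects and distinct morphisms.
|Im(F)| on objects = 6
|Im(F)| on morphisms = 31
Total image cardinality = 6 + 31 = 37

37


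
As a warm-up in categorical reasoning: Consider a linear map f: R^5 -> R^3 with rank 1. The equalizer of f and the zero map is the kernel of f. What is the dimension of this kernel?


The equalizer of f and the zero map is ker(f).
By the rank-nullity theorem: dim(ker(f)) = dim(domain) - rank(f).
dim(ker(f)) = 5 - 1 = 4

4


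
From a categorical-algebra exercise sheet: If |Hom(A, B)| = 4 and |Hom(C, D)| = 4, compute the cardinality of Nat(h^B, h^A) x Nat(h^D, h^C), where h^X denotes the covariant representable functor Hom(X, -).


By the Yoneda lemma, Nat(h^B, h^A) is isomorphic to Hom(A, B),
so |Nat(h^B, h^A)| = |Hom(A, B)| and |Nat(h^D, h^C)| = |Hom(C, D)|.
|Hom(A, B)| = 4, |Hom(C, D)| = 4.
|Nat(h^B, h^A) x Nat(h^D, h^C)| = 4 * 4 = 16

16


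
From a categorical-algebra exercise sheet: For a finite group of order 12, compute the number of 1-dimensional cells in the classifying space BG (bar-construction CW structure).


In the bar-construction CW model of BG, the n-cells are indexed by
n-tuples [g_1|...|g_n] of non-identity elements of G (degenerate
simplices with some g_i = e do not contribute cells), so there are
(|G| - 1)^n n-cells.
For dim = 1 with |G| = 12:
cells = (12 - 1)^1 = 11^1 = 11

11


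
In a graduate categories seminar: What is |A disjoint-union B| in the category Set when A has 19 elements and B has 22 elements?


In Set, the coproduct A + B is the disjoint union.
|A + B| = |A| + |B| = 19 + 22 = 41

41


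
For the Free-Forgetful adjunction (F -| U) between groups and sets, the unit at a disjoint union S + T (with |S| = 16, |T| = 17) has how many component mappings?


The unit eta_X: X -> U(F(X)) of the Free-Forgetful adjunction
maps each element of X to a generator of F(X). For X = S + T (disjoint
union in Set), |S + T| = |S| + |T|.
Total mappings = 16 + 17 = 33.

33


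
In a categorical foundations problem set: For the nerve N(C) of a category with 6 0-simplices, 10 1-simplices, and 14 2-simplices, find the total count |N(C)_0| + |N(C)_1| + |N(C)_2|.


The 2-skeleton of the nerve N(C) consists of simplices in dimensions 0, 1, 2:
  |N(C)_0| = 6 (objects)
  |N(C)_1| = 10 (morphisms)
  |N(C)_2| = 14 (composable pairs)
Total = 6 + 10 + 14 = 30

30


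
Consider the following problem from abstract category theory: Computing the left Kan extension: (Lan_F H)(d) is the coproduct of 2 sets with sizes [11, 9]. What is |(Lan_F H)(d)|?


Pointwise, the left Kan extension (Lan_F H)(d) is the colimit, indexed
by the comma category (F downarrow d), of H composed with the
projection (F downarrow d) -> C. Here that colimit is given
as a coproduct (disjoint union) of sets, so its cardinality is the
sum of the sizes of the summands.
Coproduct of sets with sizes: 11 + 9
= 20

20


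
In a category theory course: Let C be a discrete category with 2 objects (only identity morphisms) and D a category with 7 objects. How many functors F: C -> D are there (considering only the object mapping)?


A functor from a discrete category C to D is determined by
where each object maps. Each of the 2 objects of C can map
to any of the 7 objects of D independently.
Number of functors = 7^2 = 49

49


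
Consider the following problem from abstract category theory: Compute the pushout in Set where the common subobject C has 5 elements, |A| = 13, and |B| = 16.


The pushout A +_C B identifies the images of C in A and B.
|A +_C B| = |A| + |B| - |C| (for injections).
= 13 + 16 - 5 = 24

24


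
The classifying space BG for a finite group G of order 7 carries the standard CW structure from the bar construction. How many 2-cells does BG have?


In the bar-construction CW model of BG, the n-cells are indexed by
n-tuples [g_1|...|g_n] of non-identity elements of G (degenerate
simplices with some g_i = e do not contribute cells), so there are
(|G| - 1)^n n-cells.
For dim = 2 with |G| = 7:
cells = (7 - 1)^2 = 6^2 = 36

36


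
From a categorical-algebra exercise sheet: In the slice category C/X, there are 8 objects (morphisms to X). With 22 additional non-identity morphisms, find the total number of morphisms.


In the slice category C/X, objects are morphisms to X.
Identity morphisms: 8 (one per object of C/X).
Non-identity morphisms: 22.
Total = 8 + 22 = 30

30


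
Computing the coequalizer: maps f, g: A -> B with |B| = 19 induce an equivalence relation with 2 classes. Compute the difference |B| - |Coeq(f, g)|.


The coequalizer Coeq(f, g) = B / ~ has one element per equivalence class.
|B| = 19, |Coeq(f, g)| = 2.
|B| - |Coeq(f, g)| = 19 - 2 = 17.

17


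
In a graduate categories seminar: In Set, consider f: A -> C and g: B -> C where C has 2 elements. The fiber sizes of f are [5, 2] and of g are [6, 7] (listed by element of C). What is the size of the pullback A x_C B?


The pullback A x_C B consists of pairs (a, b) with f(a) = g(b).
For each element c in C, the fiber product has |f^-1(c)| * |g^-1(c)| elements.
Summing over C: 5 * 6 + 2 * 7
= 30 + 14 = 44

44


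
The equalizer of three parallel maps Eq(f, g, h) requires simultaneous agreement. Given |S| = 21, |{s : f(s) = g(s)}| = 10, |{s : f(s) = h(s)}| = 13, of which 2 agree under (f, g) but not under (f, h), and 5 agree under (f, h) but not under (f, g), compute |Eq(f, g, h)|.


Eq(f, g, h) is the triple-agreement set: points in S where all three
maps take the same value. Using inclusion-exclusion on the pairwise data:
Pair (f, g) agrees on 10 points; pair (f, h) on 13 points.
Points agreeing under (f, g) but not (f, h) = 2; under (f, h) but not (f, g) = 5.
Triple-agreement = agreement-in-(f, g) minus points that agree under (f, g) but not (f, h):
|Eq(f, g, h)| = 10 - 2 = 8
(cross-check via (f, h): 13 - 5 = 8.)

8


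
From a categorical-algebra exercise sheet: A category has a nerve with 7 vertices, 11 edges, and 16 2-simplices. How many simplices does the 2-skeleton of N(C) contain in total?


The 2-skeleton of the nerve N(C) consists of simplices in dimensions 0, 1, 2:
  |N(C)_0| = 7 (objects)
  |N(C)_1| = 11 (morphisms)
  |N(C)_2| = 16 (composable pairs)
Total = 7 + 11 + 16 = 34

34


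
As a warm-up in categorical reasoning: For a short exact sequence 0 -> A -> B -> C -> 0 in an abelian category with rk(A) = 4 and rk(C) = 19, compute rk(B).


For a short exact sequence 0 -> A -> B -> C -> 0,
rank is additive: rank(B) = rank(A) + rank(C).
rank(B) = 4 + 19 = 23

23


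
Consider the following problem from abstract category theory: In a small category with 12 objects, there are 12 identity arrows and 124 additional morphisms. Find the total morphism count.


Each object has an identity morphism, giving 12 identities.
Adding the 124 non-identity morphisms:
Total = 12 + 124 = 136

136


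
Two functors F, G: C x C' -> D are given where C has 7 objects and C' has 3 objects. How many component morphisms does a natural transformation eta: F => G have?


A natural transformation eta: F => G assigns one component morphism per
object of the domain category.
The domain is the product category C x C', so
|Ob(C x C')| = |Ob(C)| * |Ob(C')| = 7 * 3 = 21.
Therefore eta has 21 component morphisms.

21


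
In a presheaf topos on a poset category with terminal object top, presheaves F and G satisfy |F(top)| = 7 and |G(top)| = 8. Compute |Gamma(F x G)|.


Global sections of a presheaf on a poset with terminal top satisfy
Gamma(H) ~ H(top). Presheaves admit pointwise products, so
(F x G)(top) = F(top) x G(top) (Cartesian product).
|Gamma(F x G)| = |F(top)| * |G(top)| = 7 * 8 = 56.

56


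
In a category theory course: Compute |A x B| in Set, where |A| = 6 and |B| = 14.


In Set, the product A x B is the Cartesian product.
By the universal property, |A x B| = |A| * |B|.
|A x B| = 6 * 14 = 84

84


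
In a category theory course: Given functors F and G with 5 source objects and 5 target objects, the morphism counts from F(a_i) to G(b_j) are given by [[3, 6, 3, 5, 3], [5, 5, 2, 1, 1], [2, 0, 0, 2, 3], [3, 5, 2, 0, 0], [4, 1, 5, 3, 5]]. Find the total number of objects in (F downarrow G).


Objects of (F downarrow G) are triples (a, b, h: F(a)->G(b)).
The count equals the sum of all entries in the hom-matrix.
sum(row 0) = 20
sum(row 1) = 14
sum(row 2) = 7
sum(row 3) = 10
sum(row 4) = 18
Grand total = 69

69


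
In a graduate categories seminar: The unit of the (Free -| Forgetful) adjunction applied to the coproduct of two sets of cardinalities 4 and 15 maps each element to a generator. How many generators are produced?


The unit eta_X: X -> U(F(X)) of the Free-Forgetful adjunction
maps each element of X to a generator of F(X). For X = S + T (disjoint
union in Set), |S + T| = |S| + |T|.
Total mappings = 4 + 15 = 19.

19


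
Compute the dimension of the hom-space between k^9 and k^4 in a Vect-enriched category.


In Vect-enriched categories, Hom(k^n, k^m) is the space of m x n matrices.
dim(Hom(k^9, k^4)) = 4 * 9 = 36

36


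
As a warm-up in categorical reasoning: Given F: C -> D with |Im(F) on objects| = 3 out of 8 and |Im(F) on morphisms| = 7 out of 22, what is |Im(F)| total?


The image of F consists of distinct objects and distinct morphisms.
|Im(F)| on objects = 3
|Im(F)| on morphisms = 7
Total image cardinality = 3 + 7 = 10

10


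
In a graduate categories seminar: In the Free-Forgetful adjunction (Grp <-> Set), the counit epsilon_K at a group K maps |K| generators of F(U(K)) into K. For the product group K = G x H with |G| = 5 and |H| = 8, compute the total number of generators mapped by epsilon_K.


The counit epsilon_K: F(U(K)) -> K of the Free-Forgetful adjunction
maps |K| generators of F(U(K)) into K. For K = G x H (the product group),
|G x H| = |G| * |H|.
Total generators mapped = 5 * 8 = 40.

40


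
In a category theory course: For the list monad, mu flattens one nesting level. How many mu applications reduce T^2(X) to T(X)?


Each application of mu: T^2 -> T removes one layer of nesting.
Starting at depth 2 (i.e., T^2(X)), we need to reach T(X).
Number of mu applications = 2 - 1 = 1

1


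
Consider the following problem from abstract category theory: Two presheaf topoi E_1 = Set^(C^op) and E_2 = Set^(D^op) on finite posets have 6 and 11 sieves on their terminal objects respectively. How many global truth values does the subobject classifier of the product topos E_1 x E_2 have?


In a product of presheaf topoi E_1 x E_2, the subobject classifier
is Omega = Omega_1 x Omega_2 (componentwise), so
|Omega(top)| = |Omega_1(top_1)| * |Omega_2(top_2)|.
= 6 * 11 = 66.

66


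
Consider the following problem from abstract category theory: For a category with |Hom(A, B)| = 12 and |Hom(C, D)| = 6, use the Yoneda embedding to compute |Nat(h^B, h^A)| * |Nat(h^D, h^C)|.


By the Yoneda lemma, Nat(h^B, h^A) is isomorphic to Hom(A, B),
so |Nat(h^B, h^A)| = |Hom(A, B)| and |Nat(h^D, h^C)| = |Hom(C, D)|.
|Hom(A, B)| = 12, |Hom(C, D)| = 6.
|Nat(h^B, h^A) x Nat(h^D, h^C)| = 12 * 6 = 72

72


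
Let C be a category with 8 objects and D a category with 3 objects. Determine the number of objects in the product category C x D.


The product category C x D has objects that are pairs (c, d).
Number of pairs = |Ob(C)| * |Ob(D)| = 8 * 3 = 24

24


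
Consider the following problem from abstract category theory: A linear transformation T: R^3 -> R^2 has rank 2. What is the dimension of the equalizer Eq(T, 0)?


The equalizer of f and the zero map is ker(f).
By the rank-nullity theorem: dim(ker(f)) = dim(domain) - rank(f).
dim(ker(f)) = 3 - 2 = 1

1


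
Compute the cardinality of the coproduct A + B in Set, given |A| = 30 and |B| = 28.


In Set, the coproduct A + B is the disjoint union.
|A + B| = |A| + |B| = 30 + 28 = 58

58


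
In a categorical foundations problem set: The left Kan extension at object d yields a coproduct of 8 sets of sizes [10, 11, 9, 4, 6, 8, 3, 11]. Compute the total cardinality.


Pointwise, the left Kan extension (Lan_F H)(d) is the colimit, indexed
by the comma category (F downarrow d), of H composed with the
projection (F downarrow d) -> C. Here that colimit is given
as a coproduct (disjoint union) of sets, so its cardinality is the
sum of the sizes of the summands.
Coproduct of sets with sizes: 10 + 11 + 9 + 4 + 6 + 8 + 3 + 11
= 62

62


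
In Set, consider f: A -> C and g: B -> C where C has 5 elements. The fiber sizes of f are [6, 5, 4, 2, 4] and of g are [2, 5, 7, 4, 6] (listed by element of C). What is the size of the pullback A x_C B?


The pullback A x_C B consists of pairs (a, b) with f(a) = g(b).
For each element c in C, the fiber product has |f^-1(c)| * |g^-1(c)| elements.
Summing over C: 6 * 2 + 5 * 5 + 4 * 7 + 2 * 4 + 4 * 6
= 12 + 25 + 28 + 8 + 24 = 97

97


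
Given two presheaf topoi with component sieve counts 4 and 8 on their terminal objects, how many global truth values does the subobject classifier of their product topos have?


In a product of presheaf topoi E_1 x E_2, the subobject classifier
is Omega = Omega_1 x Omega_2 (componentwise), so
|Omega(top)| = |Omega_1(top_1)| * |Omega_2(top_2)|.
= 4 * 8 = 32.

32


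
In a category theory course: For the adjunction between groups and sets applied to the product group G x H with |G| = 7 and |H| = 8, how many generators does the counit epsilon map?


The counit epsilon_K: F(U(K)) -> K of the Free-Forgetful adjunction
maps |K| generators of F(U(K)) into K. For K = G x H (the product group),
|G x H| = |G| * |H|.
Total generators mapped = 7 * 8 = 56.

56


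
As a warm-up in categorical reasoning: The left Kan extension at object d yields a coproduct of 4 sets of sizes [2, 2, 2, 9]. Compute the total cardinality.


Pointwise, the left Kan extension (Lan_F H)(d) is the colimit, indexed
by the comma category (F downarrow d), of H composed with the
projection (F downarrow d) -> C. Here that colimit is given
as a coproduct (disjoint union) of sets, so its cardinality is the
sum of the sizes of the summands.
Coproduct of sets with sizes: 2 + 2 + 2 + 9
= 15

15


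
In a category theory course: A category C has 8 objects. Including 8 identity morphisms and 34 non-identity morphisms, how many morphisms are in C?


Each object has an identity morphism, giving 8 identities.
Adding the 34 non-identity morphisms:
Total = 8 + 34 = 42

42


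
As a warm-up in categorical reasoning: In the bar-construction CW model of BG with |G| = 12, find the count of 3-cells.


In the bar-construction CW model of BG, the n-cells are indexed by
n-tuples [g_1|...|g_n] of non-identity elements of G (degenerate
simplices with some g_i = e do not contribute cells), so there are
(|G| - 1)^n n-cells.
For dim = 3 with |G| = 12:
cells = (12 - 1)^3 = 11^3 = 1331

1331


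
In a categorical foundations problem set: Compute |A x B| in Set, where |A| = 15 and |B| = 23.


In Set, the product A x B is the Cartesian product.
By the universal property, |A x B| = |A| * |B|.
|A x B| = 15 * 23 = 345

345


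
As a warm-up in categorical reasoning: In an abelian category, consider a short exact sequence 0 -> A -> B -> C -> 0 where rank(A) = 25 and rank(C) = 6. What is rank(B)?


For a short exact sequence 0 -> A -> B -> C -> 0,
rank is additive: rank(B) = rank(A) + rank(C).
rank(B) = 25 + 6 = 31

31


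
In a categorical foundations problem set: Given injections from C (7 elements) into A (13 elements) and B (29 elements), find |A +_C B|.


The pushout A +_C B identifies the images of C in A and B.
|A +_C B| = |A| + |B| - |C| (for injections).
= 13 + 29 - 7 = 35

35


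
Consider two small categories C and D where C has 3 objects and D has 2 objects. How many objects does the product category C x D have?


The product category C x D has objects that are pairs (c, d).
Number of pairs = |Ob(C)| * |Ob(D)| = 3 * 2 = 6

6


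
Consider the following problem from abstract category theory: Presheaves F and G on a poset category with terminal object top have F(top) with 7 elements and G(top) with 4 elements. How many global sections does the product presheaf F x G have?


Global sections of a presheaf on a poset with terminal top satisfy
Gamma(H) ~ H(top). Presheaves admit pointwise products, so
(F x G)(top) = F(top) x G(top) (Cartesian product).
|Gamma(F x G)| = |F(top)| * |G(top)| = 7 * 4 = 28.

28


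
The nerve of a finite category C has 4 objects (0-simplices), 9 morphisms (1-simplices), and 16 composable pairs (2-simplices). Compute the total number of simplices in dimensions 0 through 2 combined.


The 2-skeleton of the nerve N(C) consists of simplices in dimensions 0, 1, 2:
  |N(C)_0| = 4 (objects)
  |N(C)_1| = 9 (morphisms)
  |N(C)_2| = 16 (composable pairs)
Total = 4 + 9 + 16 = 29

29


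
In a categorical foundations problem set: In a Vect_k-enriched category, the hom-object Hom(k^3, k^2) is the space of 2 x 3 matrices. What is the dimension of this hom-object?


In Vect-enriched categories, Hom(k^n, k^m) is the space of m x n matrices.
dim(Hom(k^3, k^2)) = 2 * 3 = 6

6


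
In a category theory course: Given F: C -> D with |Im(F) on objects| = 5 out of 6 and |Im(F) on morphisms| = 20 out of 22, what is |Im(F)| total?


The image of F consists of distinct objects and distinct morphisms.
|Im(F)| on objects = 5
|Im(F)| on morphisms = 20
Total image cardinality = 5 + 20 = 25

25


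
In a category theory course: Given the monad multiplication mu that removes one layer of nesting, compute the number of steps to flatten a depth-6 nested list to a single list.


Each application of mu: T^2 -> T removes one layer of nesting.
Starting at depth 6 (i.e., T^6(X)), we need to reach T(X).
Number of mu applications = 6 - 1 = 5

5


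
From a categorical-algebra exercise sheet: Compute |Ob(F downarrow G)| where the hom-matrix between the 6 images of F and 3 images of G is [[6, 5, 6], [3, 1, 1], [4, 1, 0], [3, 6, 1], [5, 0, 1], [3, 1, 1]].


Objects of (F downarrow G) are triples (a, b, h: F(a)->G(b)).
The count equals the sum of all entries in the hom-matrix.
sum(row 0) = 17
sum(row 1) = 5
sum(row 2) = 5
sum(row 3) = 10
sum(row 4) = 6
sum(row 5) = 5
Grand total = 48

48


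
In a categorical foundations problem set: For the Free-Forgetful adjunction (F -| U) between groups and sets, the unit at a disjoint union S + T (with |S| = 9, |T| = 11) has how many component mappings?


The unit eta_X: X -> U(F(X)) of the Free-Forgetful adjunction
maps each element of X to a generator of F(X). For X = S + T (disjoint
union in Set), |S + T| = |S| + |T|.
Total mappings = 9 + 11 = 20.

20


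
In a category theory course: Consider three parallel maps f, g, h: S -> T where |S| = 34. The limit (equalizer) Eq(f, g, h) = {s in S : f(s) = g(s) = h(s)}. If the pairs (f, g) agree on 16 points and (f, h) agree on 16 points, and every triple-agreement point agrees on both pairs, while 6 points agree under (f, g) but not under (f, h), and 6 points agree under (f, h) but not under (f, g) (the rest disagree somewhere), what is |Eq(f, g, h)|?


Eq(f, g, h) is the triple-agreement set: points in S where all three
maps take the same value. Using inclusion-exclusion on the pairwise data:
Pair (f, g) agrees on 16 points; pair (f, h) on 16 points.
Points agreeing under (f, g) but not (f, h) = 6; under (f, h) but not (f, g) = 6.
Triple-agreement = agreement-in-(f, g) minus points that agree under (f, g) but not (f, h):
|Eq(f, g, h)| = 16 - 6 = 10
(cross-check via (f, h): 16 - 6 = 10.)

10


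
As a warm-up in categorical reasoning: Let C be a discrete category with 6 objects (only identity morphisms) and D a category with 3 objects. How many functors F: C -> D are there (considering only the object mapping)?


A functor from a discrete category C to D is determined by
where each object maps. Each of the 6 objects of C can map
to any of the 3 objects of D independently.
Number of functors = 3^6 = 729

729


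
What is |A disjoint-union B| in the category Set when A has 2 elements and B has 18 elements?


In Set, the coproduct A + B is the disjoint union.
|A + B| = |A| + |B| = 2 + 18 = 20

20


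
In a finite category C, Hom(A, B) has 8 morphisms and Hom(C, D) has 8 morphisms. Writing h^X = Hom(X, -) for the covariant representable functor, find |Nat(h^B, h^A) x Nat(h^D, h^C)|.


By the Yoneda lemma, Nat(h^B, h^A) is isomorphic to Hom(A, B),
so |Nat(h^B, h^A)| = |Hom(A, B)| and |Nat(h^D, h^C)| = |Hom(C, D)|.
|Hom(A, B)| = 8, |Hom(C, D)| = 8.
|Nat(h^B, h^A) x Nat(h^D, h^C)| = 8 * 8 = 64

64


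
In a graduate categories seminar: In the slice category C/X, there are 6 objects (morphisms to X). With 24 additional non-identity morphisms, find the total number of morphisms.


In the slice category C/X, objects are morphisms to X.
Identity morphisms: 6 (one per object of C/X).
Non-identity morphisms: 24.
Total = 6 + 24 = 30

30


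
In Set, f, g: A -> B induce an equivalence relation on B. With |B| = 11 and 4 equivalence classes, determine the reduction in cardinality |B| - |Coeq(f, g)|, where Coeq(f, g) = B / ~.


The coequalizer Coeq(f, g) = B / ~ has one element per equivalence class.
|B| = 11, |Coeq(f, g)| = 4.
|B| - |Coeq(f, g)| = 11 - 4 = 7.

7


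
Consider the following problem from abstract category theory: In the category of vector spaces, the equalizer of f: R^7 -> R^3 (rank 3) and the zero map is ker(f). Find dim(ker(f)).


The equalizer of f and the zero map is ker(f).
By the rank-nullity theorem: dim(ker(f)) = dim(domain) - rank(f).
dim(ker(f)) = 7 - 3 = 4

4


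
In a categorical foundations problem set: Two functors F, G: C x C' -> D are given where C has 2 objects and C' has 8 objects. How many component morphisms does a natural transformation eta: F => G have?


A natural transformation eta: F => G assigns one component morphism per
object of the domain category.
The domain is the product category C x C', so
|Ob(C x C')| = |Ob(C)| * |Ob(C')| = 2 * 8 = 16.
Therefore eta has 16 component morphisms.

16


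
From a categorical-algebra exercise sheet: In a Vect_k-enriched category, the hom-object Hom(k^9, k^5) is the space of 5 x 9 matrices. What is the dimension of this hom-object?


In Vect-enriched categories, Hom(k^n, k^m) is the space of m x n matrices.
dim(Hom(k^9, k^5)) = 5 * 9 = 45

45


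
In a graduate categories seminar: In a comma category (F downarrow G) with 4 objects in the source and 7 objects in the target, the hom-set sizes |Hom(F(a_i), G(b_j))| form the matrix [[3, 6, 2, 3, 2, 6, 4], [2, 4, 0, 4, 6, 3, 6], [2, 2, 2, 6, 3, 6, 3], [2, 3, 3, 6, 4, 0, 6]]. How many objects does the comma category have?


Objects of (F downarrow G) are triples (a, b, h: F(a)->G(b)).
The count equals the sum of all entries in the hom-matrix.
sum(row 0) = 26
sum(row 1) = 25
sum(row 2) = 24
sum(row 3) = 24
Grand total = 99

99


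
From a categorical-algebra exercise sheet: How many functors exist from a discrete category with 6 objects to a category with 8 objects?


A functor from a discrete category C to D is determined by
where each object maps. Each of the 6 objects of C can map
to any of the 8 objects of D independently.
Number of functors = 8^6 = 262144

262144


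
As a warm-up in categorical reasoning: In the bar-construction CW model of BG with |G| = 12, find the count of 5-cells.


In the bar-construction CW model of BG, the n-cells are indexed by
n-tuples [g_1|...|g_n] of non-identity elements of G (degenerate
simplices with some g_i = e do not contribute cells), so there are
(|G| - 1)^n n-cells.
For dim = 5 with |G| = 12:
cells = (12 - 1)^5 = 11^5 = 161051

161051


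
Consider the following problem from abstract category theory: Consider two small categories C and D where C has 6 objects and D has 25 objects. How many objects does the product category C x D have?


The product category C x D has objects that are pairs (c, d).
Number of pairs = |Ob(C)| * |Ob(D)| = 6 * 25 = 150

150


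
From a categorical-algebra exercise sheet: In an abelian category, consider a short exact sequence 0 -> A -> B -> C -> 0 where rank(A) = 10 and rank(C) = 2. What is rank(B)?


For a short exact sequence 0 -> A -> B -> C -> 0,
rank is additive: rank(B) = rank(A) + rank(C).
rank(B) = 10 + 2 = 12

12


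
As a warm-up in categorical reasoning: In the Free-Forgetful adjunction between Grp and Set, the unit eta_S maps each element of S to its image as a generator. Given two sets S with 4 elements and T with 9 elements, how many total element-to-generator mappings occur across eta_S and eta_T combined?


The unit eta_X: X -> U(F(X)) of the Free-Forgetful adjunction
maps each element of X to a generator of F(X). For X = S + T (disjoint
union in Set), |S + T| = |S| + |T|.
Total mappings = 4 + 9 = 13.

13


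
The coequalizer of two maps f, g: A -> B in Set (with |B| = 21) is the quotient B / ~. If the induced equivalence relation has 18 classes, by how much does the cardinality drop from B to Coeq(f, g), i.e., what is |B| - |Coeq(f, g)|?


The coequalizer Coeq(f, g) = B / ~ has one element per equivalence class.
|B| = 21, |Coeq(f, g)| = 18.
|B| - |Coeq(f, g)| = 21 - 18 = 3.

3


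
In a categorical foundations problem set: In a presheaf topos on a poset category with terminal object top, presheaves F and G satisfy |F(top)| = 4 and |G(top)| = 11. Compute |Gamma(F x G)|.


Global sections of a presheaf on a poset with terminal top satisfy
Gamma(H) ~ H(top). Presheaves admit pointwise products, so
(F x G)(top) = F(top) x G(top) (Cartesian product).
|Gamma(F x G)| = |F(top)| * |G(top)| = 4 * 11 = 44.

44


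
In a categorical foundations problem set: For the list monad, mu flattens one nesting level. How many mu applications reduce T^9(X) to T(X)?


Each application of mu: T^2 -> T removes one layer of nesting.
Starting at depth 9 (i.e., T^9(X)), we need to reach T(X).
Number of mu applications = 9 - 1 = 8

8


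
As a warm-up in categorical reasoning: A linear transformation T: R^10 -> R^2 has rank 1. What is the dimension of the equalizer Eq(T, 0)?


The equalizer of f and the zero map is ker(f).
By the rank-nullity theorem: dim(ker(f)) = dim(domain) - rank(f).
dim(ker(f)) = 10 - 1 = 9

9


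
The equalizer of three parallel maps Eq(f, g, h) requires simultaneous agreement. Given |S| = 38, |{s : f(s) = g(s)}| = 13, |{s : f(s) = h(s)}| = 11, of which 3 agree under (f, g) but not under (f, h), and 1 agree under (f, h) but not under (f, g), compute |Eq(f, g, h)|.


Eq(f, g, h) is the triple-agreement set: points in S where all three
maps take the same value. Using inclusion-exclusion on the pairwise data:
Pair (f, g) agrees on 13 points; pair (f, h) on 11 points.
Points agreeing under (f, g) but not (f, h) = 3; under (f, h) but not (f, g) = 1.
Triple-agreement = agreement-in-(f, g) minus points that agree under (f, g) but not (f, h):
|Eq(f, g, h)| = 13 - 3 = 10
(cross-check via (f, h): 11 - 1 = 10.)

10


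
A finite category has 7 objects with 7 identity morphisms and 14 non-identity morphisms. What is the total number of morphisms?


Each object has an identity morphism, giving 7 identities.
Adding the 14 non-identity morphisms:
Total = 7 + 14 = 21

21


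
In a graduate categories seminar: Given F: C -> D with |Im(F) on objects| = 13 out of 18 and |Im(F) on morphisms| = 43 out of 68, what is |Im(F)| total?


The image of F consists of distinct objects and distinct morphisms.
|Im(F)| on objects = 13
|Im(F)| on morphisms = 43
Total image cardinality = 13 + 43 = 56

56


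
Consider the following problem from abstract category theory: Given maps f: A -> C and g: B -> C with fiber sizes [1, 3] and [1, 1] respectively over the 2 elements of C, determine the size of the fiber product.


The pullback A x_C B consists of pairs (a, b) with f(a) = g(b).
For each element c in C, the fiber product has |f^-1(c)| * |g^-1(c)| elements.
Summing over C: 1 * 1 + 3 * 1
= 1 + 3 = 4

4


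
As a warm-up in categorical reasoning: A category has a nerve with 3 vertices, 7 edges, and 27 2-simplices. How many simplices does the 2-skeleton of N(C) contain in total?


The 2-skeleton of the nerve N(C) consists of simplices in dimensions 0, 1, 2:
  |N(C)_0| = 3 (objects)
  |N(C)_1| = 7 (morphisms)
  |N(C)_2| = 27 (composable pairs)
Total = 3 + 7 + 27 = 37

37


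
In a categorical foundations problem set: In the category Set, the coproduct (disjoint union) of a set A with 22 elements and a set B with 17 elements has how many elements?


In Set, the coproduct A + B is the disjoint union.
|A + B| = |A| + |B| = 22 + 17 = 39

39


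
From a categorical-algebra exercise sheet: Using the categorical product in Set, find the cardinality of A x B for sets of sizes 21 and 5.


In Set, the product A x B is the Cartesian product.
By the universal property, |A x B| = |A| * |B|.
|A x B| = 21 * 5 = 105

105


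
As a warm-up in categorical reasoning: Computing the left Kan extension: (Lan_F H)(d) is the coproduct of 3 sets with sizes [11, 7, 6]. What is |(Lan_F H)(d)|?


Pointwise, the left Kan extension (Lan_F H)(d) is the colimit, indexed
by the comma category (F downarrow d), of H composed with the
projection (F downarrow d) -> C. Here that colimit is given
as a coproduct (disjoint union) of sets, so its cardinality is the
sum of the sizes of the summands.
Coproduct of sets with sizes: 11 + 7 + 6
= 24

24


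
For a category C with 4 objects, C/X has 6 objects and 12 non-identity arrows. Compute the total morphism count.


In the slice category C/X, objects are morphisms to X.
Identity morphisms: 6 (one per object of C/X).
Non-identity morphisms: 12.
Total = 6 + 12 = 18

18


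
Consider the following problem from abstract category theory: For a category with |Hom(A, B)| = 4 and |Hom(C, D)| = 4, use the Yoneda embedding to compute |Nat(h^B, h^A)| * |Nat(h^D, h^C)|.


By the Yoneda lemma, Nat(h^B, h^A) is isomorphic to Hom(A, B),
so |Nat(h^B, h^A)| = |Hom(A, B)| and |Nat(h^D, h^C)| = |Hom(C, D)|.
|Hom(A, B)| = 4, |Hom(C, D)| = 4.
|Nat(h^B, h^A) x Nat(h^D, h^C)| = 4 * 4 = 16

16


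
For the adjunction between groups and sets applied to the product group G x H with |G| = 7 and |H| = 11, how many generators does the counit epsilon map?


The counit epsilon_K: F(U(K)) -> K of the Free-Forgetful adjunction
maps |K| generators of F(U(K)) into K. For K = G x H (the product group),
|G x H| = |G| * |H|.
Total generators mapped = 7 * 11 = 77.

77


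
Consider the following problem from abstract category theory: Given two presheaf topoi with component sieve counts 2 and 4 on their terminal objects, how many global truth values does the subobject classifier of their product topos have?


In a product of presheaf topoi E_1 x E_2, the subobject classifier
is Omega = Omega_1 x Omega_2 (componentwise), so
|Omega(top)| = |Omega_1(top_1)| * |Omega_2(top_2)|.
= 2 * 4 = 8.

8


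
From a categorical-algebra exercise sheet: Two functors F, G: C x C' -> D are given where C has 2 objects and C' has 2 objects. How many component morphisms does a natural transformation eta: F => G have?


A natural transformation eta: F => G assigns one component morphism per
object of the domain category.
The domain is the product category C x C', so
|Ob(C x C')| = |Ob(C)| * |Ob(C')| = 2 * 2 = 4.
Therefore eta has 4 component morphisms.

4


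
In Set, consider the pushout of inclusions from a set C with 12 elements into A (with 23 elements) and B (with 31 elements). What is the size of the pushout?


The pushout A +_C B identifies the images of C in A and B.
|A +_C B| = |A| + |B| - |C| (for injections).
= 23 + 31 - 12 = 42

42


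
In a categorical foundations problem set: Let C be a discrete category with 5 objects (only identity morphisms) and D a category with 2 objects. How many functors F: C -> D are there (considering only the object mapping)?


A functor from a discrete category C to D is determined by
where each object maps. Each of the 5 objects of C can map
to any of the 2 objects of D independently.
Number of functors = 2^5 = 32

32


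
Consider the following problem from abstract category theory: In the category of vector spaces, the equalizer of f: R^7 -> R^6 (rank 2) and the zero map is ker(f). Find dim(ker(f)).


The equalizer of f and the zero map is ker(f).
By the rank-nullity theorem: dim(ker(f)) = dim(domain) - rank(f).
dim(ker(f)) = 7 - 2 = 5

5


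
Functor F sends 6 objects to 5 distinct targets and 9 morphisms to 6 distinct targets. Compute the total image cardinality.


The image of F consists of distinct objects and distinct morphisms.
|Im(F)| on objects = 5
|Im(F)| on morphisms = 6
Total image cardinality = 5 + 6 = 11

11


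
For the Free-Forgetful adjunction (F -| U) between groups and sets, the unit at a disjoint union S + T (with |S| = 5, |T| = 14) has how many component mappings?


The unit eta_X: X -> U(F(X)) of the Free-Forgetful adjunction
maps each element of X to a generator of F(X). For X = S + T (disjoint
union in Set), |S + T| = |S| + |T|.
Total mappings = 5 + 14 = 19.

19


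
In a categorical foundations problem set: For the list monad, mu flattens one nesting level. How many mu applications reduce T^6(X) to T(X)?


Each application of mu: T^2 -> T removes one layer of nesting.
Starting at depth 6 (i.e., T^6(X)), we need to reach T(X).
Number of mu applications = 6 - 1 = 5

5


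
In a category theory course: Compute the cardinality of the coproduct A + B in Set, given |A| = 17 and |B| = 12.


In Set, the coproduct A + B is the disjoint union.
|A + B| = |A| + |B| = 17 + 12 = 29

29


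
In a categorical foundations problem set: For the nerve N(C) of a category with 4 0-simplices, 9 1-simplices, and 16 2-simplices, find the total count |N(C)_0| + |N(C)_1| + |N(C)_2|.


The 2-skeleton of the nerve N(C) consists of simplices in dimensions 0, 1, 2:
  |N(C)_0| = 4 (objects)
  |N(C)_1| = 9 (morphisms)
  |N(C)_2| = 16 (composable pairs)
Total = 4 + 9 + 16 = 29

29


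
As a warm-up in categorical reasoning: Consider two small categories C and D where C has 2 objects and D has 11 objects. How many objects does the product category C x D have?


The product category C x D has objects that are pairs (c, d).
Number of pairs = |Ob(C)| * |Ob(D)| = 2 * 11 = 22

22
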